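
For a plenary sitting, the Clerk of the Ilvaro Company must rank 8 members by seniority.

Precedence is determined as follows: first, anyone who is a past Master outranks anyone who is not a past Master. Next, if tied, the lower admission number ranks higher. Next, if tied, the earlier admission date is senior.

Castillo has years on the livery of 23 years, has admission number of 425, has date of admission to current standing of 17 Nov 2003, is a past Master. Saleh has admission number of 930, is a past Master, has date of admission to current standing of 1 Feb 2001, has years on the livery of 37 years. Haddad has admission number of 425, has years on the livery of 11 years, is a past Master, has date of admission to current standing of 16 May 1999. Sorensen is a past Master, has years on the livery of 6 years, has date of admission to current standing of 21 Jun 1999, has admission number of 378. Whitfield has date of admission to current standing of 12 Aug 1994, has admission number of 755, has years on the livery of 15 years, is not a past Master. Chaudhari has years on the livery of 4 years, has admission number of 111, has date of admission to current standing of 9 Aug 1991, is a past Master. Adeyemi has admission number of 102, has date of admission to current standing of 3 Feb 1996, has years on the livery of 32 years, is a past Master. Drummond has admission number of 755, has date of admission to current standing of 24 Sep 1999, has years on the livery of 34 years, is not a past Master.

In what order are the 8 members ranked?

Adeyemi, Chaudhari, Sorensen, Haddad, Castillo, Saleh, Whitfield, Drummond

By the first rule: Adeyemi, Chaudhari, Sorensen, Haddad, Castillo and Saleh (each a past Master); then Whitfield and Drummond (both not a past Master).
Among Adeyemi, Chaudhari, Sorensen, Haddad, Castillo and Saleh, by admission number (lower first): Adeyemi (102) before Chaudhari (111) before Sorensen (378) before Haddad and Castillo (425) before Saleh (930).
Among Haddad and Castillo, by date of admission to current standing (earlier first): Haddad (16 May 1999) before Castillo (17 Nov 2003).
Whitfield and Drummond both have admission number 755, so the next rule applies.
Among Whitfield and Drummond, by date of admission to current standing (earlier first): Whitfield (12 Aug 1994) before Drummond (24 Sep 1999).
Full order: Adeyemi, Chaudhari, Sorensen, Haddad, Castillo, Saleh, Whitfield, Drummond.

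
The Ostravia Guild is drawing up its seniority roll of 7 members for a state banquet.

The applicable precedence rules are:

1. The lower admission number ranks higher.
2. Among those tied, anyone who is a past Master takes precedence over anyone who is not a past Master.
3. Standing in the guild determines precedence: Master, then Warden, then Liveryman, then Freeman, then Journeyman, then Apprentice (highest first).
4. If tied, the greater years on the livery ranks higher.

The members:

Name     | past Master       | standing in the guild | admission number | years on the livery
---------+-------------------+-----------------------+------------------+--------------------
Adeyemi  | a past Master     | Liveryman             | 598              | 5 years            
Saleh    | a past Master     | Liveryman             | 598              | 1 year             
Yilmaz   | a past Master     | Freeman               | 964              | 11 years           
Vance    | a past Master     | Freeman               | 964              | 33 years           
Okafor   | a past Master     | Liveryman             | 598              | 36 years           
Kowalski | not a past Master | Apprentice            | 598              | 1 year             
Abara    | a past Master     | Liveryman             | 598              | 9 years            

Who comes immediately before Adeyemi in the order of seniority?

Abara

By admission number (lower first): Okafor, Abara, Adeyemi, Saleh and Kowalski (each 598); then Vance and Yilmaz (both 964).
Among Okafor, Abara, Adeyemi, Saleh and Kowalski, a past Master before not a past Master: Okafor, Abara, Adeyemi and Saleh (a past Master) before Kowalski (not a past Master).
Okafor, Abara, Adeyemi and Saleh are each Liveryman, so the next rule applies.
Among Okafor, Abara, Adeyemi and Saleh, by years on the livery (higher first): Okafor (36 years) before Abara (9 years) before Adeyemi (5 years) before Saleh (1 year).
Vance and Yilmaz are each a past Master, so the next rule applies.
Vance and Yilmaz are each Freeman, so the next rule applies.
Among Vance and Yilmaz, by years on the livery (higher first): Vance (33 years) before Yilmaz (11 years).
Order: Okafor, Abara, Adeyemi, Saleh, Kowalski, Vance, Yilmaz.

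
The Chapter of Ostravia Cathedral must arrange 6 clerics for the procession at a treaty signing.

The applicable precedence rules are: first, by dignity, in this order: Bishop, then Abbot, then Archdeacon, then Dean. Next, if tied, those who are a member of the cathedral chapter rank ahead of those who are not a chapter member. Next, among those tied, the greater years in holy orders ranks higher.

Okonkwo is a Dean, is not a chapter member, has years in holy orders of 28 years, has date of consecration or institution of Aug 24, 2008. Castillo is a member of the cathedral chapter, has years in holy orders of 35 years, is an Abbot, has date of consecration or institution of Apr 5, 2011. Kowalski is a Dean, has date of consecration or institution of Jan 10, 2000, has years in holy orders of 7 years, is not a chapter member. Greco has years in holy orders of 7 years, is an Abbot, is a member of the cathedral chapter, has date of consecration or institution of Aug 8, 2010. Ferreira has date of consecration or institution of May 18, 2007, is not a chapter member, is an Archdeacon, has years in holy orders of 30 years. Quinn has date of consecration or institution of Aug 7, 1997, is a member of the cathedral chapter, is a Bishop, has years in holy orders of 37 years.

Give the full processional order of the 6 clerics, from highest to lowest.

By dignity: Quinn (Bishop); then Castillo and Greco (Abbot); then Ferreira (Archdeacon); then Okonkwo and Kowalski (Dean).
Castillo and Greco are each a member of the cathedral chapter, so the next rule applies.
Among Castillo and Greco, by years in holy orders (higher first): Castillo (35 years) before Greco (7 years).
Okonkwo and Kowalski are each not a chapter member, so the next rule applies.
Among Okonkwo and Kowalski, by years in holy orders (higher first): Okonkwo (28 years) before Kowalski (7 years).
Full order: Quinn, Castillo, Greco, Ferreira, Okonkwo, Kowalski.

Quinn, Castillo, Greco, Ferreira, Okonkwo, Kowalski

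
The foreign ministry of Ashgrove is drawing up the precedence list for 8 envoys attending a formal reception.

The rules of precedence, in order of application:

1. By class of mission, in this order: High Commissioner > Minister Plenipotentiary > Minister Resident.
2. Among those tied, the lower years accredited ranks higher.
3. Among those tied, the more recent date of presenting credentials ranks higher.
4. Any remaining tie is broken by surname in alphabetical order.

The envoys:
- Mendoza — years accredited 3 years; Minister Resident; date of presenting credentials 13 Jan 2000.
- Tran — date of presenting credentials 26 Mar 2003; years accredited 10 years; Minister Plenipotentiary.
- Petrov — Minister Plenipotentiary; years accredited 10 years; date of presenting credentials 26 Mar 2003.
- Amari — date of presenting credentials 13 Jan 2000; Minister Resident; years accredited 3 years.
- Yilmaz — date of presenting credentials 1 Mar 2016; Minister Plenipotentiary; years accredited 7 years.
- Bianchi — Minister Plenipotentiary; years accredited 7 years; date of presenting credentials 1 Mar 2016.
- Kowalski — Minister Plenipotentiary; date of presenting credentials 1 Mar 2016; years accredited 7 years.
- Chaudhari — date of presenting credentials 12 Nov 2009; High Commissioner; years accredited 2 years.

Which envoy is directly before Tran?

By class of mission: Chaudhari (High Commissioner); then Bianchi, Kowalski, Yilmaz, Petrov and Tran (Minister Plenipotentiary); then Amari and Mendoza (Minister Resident).
Among Bianchi, Kowalski, Yilmaz, Petrov and Tran, by years accredited (lower first): Bianchi, Kowalski and Yilmaz (7 years) before Petrov and Tran (10 years).
Bianchi, Kowalski and Yilmaz all have date of presenting credentials 1 Mar 2016, so the next rule applies.
Among Bianchi, Kowalski and Yilmaz, alphabetically by surname: Bianchi before Kowalski before Yilmaz.
Petrov and Tran both have date of presenting credentials 26 Mar 2003, so the next rule applies.
Among Petrov and Tran, alphabetically by surname: Petrov before Tran.
Amari and Mendoza both have years accredited 3 years, so the next rule applies.
Amari and Mendoza both have date of presenting credentials 13 Jan 2000, so the next rule applies.
Among Amari and Mendoza, alphabetically by surname: Amari before Mendoza.
Order: Chaudhari, Bianchi, Kowalski, Yilmaz, Petrov, Tran, Amari, Mendoza.

Petrov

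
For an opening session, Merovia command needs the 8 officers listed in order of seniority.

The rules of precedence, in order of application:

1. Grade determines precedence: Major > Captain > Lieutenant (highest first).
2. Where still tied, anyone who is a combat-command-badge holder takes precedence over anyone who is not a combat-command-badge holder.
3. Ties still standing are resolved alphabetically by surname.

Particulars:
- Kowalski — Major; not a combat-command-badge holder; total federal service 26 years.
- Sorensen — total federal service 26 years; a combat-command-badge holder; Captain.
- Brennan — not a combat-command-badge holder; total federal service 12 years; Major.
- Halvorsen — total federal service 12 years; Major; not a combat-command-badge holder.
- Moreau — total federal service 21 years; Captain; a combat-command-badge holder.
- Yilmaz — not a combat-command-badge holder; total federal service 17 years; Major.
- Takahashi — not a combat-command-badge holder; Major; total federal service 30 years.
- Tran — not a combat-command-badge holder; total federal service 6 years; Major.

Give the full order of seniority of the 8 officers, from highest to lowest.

By grade: Brennan, Halvorsen, Kowalski, Takahashi, Tran and Yilmaz (Major); then Moreau and Sorensen (Captain).
Brennan, Halvorsen, Kowalski, Takahashi, Tran and Yilmaz are each not a combat-command-badge holder, so the next rule applies.
Among Brennan, Halvorsen, Kowalski, Takahashi, Tran and Yilmaz, alphabetically by surname: Brennan before Halvorsen before Kowalski before Takahashi before Tran before Yilmaz.
Moreau and Sorensen are each a combat-command-badge holder, so the next rule applies.
Among Moreau and Sorensen, alphabetically by surname: Moreau before Sorensen.
Full order: Brennan, Halvorsen, Kowalski, Takahashi, Tran, Yilmaz, Moreau, Sorensen.

Brennan, Halvorsen, Kowalski, Takahashi, Tran, Yilmaz, Moreau, Sorensen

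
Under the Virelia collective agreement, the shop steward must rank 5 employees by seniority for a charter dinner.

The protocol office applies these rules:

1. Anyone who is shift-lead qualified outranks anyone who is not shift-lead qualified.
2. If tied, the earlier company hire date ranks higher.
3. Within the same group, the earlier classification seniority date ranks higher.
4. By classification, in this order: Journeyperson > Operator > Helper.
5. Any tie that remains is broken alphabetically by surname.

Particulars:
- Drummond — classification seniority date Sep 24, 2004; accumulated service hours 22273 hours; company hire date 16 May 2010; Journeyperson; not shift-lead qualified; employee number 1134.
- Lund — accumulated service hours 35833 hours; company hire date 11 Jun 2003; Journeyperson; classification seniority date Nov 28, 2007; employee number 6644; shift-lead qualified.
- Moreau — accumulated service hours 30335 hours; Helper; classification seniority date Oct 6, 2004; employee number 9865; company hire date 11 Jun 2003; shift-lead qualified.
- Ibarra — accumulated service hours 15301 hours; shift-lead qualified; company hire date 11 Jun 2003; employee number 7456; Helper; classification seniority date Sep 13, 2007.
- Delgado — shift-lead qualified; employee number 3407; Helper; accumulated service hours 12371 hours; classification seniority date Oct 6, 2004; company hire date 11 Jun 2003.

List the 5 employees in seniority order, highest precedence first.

Delgado, Moreau, Ibarra, Lund, Drummond

By the first rule: Delgado, Moreau, Ibarra and Lund (each shift-lead qualified); then Drummond (not shift-lead qualified).
Delgado, Moreau, Ibarra and Lund all have company hire date 11 Jun 2003, so the next rule applies.
Among Delgado, Moreau, Ibarra and Lund, by classification seniority date (earlier first): Delgado and Moreau (Oct 6, 2004) before Ibarra (Sep 13, 2007) before Lund (Nov 28, 2007).
Delgado and Moreau are each Helper, so the next rule applies.
Among Delgado and Moreau, alphabetically by surname: Delgado before Moreau.
Full order: Delgado, Moreau, Ibarra, Lund, Drummond.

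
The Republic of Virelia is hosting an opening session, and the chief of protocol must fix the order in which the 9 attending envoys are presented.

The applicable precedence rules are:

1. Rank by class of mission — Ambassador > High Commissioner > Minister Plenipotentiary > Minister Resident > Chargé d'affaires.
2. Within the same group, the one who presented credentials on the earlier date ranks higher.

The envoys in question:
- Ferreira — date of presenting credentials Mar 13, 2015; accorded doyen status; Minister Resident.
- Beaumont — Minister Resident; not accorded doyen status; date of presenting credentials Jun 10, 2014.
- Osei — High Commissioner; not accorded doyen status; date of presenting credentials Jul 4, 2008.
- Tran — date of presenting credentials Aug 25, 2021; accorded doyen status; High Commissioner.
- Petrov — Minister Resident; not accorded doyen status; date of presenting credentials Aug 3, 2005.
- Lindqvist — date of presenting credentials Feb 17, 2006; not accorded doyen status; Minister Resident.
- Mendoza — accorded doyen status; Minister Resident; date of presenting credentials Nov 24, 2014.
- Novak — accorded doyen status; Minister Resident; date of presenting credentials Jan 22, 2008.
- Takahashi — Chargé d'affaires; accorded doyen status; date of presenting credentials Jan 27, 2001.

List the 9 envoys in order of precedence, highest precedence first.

Osei, Tran, Petrov, Lindqvist, Novak, Beaumont, Mendoza, Ferreira, Takahashi

By class of mission: Osei and Tran (High Commissioner); then Petrov, Lindqvist, Novak, Beaumont, Mendoza and Ferreira (Minister Resident); then Takahashi (Chargé d'affaires).
Among Osei and Tran, by date of presenting credentials (earlier first): Osei (Jul 4, 2008) before Tran (Aug 25, 2021).
Among Petrov, Lindqvist, Novak, Beaumont, Mendoza and Ferreira, by date of presenting credentials (earlier first): Petrov (Aug 3, 2005) before Lindqvist (Feb 17, 2006) before Novak (Jan 22, 2008) before Beaumont (Jun 10, 2014) before Mendoza (Nov 24, 2014) before Ferreira (Mar 13, 2015).
Full order: Osei, Tran, Petrov, Lindqvist, Novak, Beaumont, Mendoza, Ferreira, Takahashi.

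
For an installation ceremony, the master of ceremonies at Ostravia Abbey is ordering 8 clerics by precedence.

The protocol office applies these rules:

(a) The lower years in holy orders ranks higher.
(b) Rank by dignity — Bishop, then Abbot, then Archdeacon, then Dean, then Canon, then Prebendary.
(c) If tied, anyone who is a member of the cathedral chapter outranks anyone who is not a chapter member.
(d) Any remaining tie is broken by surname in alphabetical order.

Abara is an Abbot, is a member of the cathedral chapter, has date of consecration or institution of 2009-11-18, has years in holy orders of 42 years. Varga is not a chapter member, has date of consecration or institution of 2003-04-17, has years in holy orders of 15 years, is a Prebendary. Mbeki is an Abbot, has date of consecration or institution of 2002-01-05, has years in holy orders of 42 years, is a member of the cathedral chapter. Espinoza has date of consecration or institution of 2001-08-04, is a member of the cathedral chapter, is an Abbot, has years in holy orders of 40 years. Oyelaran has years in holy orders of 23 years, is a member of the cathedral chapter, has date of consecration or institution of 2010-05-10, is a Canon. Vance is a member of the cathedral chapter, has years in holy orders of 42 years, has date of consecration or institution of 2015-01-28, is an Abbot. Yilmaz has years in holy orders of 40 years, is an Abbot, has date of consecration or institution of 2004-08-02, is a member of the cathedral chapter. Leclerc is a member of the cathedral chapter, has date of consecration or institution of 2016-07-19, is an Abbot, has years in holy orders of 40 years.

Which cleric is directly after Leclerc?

Yilmaz

By years in holy orders (lower first): Varga (15 years); then Oyelaran (23 years); then Espinoza, Leclerc and Yilmaz (each 40 years); then Abara, Mbeki and Vance (each 42 years).
Espinoza, Leclerc and Yilmaz are each Abbot, so the next rule applies.
Espinoza, Leclerc and Yilmaz are each a member of the cathedral chapter, so the next rule applies.
Among Espinoza, Leclerc and Yilmaz, alphabetically by surname: Espinoza before Leclerc before Yilmaz.
Abara, Mbeki and Vance are each Abbot, so the next rule applies.
Abara, Mbeki and Vance are each a member of the cathedral chapter, so the next rule applies.
Among Abara, Mbeki and Vance, alphabetically by surname: Abara before Mbeki before Vance.
Order: Varga, Oyelaran, Espinoza, Leclerc, Yilmaz, Abara, Mbeki, Vance.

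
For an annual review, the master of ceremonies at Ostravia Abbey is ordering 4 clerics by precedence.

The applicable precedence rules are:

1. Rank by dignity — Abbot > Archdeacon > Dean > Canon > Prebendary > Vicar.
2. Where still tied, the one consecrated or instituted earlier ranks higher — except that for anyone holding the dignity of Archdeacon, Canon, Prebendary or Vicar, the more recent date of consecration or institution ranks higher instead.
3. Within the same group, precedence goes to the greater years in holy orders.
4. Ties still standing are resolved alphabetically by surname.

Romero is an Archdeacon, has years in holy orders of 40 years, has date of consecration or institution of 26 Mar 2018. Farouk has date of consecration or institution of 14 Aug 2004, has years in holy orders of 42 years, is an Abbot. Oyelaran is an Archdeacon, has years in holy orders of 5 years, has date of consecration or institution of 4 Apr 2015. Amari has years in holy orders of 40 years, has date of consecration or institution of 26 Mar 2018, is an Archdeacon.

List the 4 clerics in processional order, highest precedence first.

By dignity: Farouk (Abbot); then Amari, Romero and Oyelaran (Archdeacon).
Among Amari, Romero and Oyelaran, by date of consecration or institution (later first) (reversed rule for this group): Amari and Romero (26 Mar 2018) before Oyelaran (4 Apr 2015).
Amari and Romero both have years in holy orders 40 years, so the next rule applies.
Among Amari and Romero, alphabetically by surname: Amari before Romero.
Full order: Farouk, Amari, Romero, Oyelaran.

Farouk, Amari, Romero, Oyelaran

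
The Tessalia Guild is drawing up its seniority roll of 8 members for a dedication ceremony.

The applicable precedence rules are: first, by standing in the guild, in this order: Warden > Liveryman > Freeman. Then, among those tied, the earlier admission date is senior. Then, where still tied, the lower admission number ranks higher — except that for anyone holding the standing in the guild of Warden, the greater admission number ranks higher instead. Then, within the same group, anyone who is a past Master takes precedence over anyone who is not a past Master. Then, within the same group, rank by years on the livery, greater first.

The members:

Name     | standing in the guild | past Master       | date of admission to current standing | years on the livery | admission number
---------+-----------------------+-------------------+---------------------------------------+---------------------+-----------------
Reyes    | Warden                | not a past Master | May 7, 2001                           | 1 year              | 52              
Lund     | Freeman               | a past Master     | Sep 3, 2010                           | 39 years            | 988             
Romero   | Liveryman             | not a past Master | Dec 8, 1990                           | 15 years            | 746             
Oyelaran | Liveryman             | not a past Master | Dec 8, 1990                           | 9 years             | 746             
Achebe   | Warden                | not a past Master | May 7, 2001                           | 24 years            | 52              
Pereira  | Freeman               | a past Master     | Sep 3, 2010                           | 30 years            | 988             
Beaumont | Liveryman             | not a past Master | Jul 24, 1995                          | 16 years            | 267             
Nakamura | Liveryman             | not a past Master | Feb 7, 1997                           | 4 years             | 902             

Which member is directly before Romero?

Reyes

By standing in the guild: Achebe and Reyes (Warden); then Romero, Oyelaran, Beaumont and Nakamura (Liveryman); then Lund and Pereira (Freeman).
Achebe and Reyes both have date of admission to current standing May 7, 2001, so the next rule applies.
Achebe and Reyes both have admission number 52, so the next rule applies.
Achebe and Reyes are each not a past Master, so the next rule applies.
Among Achebe and Reyes, by years on the livery (higher first): Achebe (24 years) before Reyes (1 year).
Among Romero, Oyelaran, Beaumont and Nakamura, by date of admission to current standing (earlier first): Romero and Oyelaran (Dec 8, 1990) before Beaumont (Jul 24, 1995) before Nakamura (Feb 7, 1997).
Romero and Oyelaran both have admission number 746, so the next rule applies.
Romero and Oyelaran are each not a past Master, so the next rule applies.
Among Romero and Oyelaran, by years on the livery (higher first): Romero (15 years) before Oyelaran (9 years).
Lund and Pereira both have date of admission to current standing Sep 3, 2010, so the next rule applies.
Lund and Pereira both have admission number 988, so the next rule applies.
Lund and Pereira are each a past Master, so the next rule applies.
Among Lund and Pereira, by years on the livery (higher first): Lund (39 years) before Pereira (30 years).
Order: Achebe, Reyes, Romero, Oyelaran, Beaumont, Nakamura, Lund, Pereira.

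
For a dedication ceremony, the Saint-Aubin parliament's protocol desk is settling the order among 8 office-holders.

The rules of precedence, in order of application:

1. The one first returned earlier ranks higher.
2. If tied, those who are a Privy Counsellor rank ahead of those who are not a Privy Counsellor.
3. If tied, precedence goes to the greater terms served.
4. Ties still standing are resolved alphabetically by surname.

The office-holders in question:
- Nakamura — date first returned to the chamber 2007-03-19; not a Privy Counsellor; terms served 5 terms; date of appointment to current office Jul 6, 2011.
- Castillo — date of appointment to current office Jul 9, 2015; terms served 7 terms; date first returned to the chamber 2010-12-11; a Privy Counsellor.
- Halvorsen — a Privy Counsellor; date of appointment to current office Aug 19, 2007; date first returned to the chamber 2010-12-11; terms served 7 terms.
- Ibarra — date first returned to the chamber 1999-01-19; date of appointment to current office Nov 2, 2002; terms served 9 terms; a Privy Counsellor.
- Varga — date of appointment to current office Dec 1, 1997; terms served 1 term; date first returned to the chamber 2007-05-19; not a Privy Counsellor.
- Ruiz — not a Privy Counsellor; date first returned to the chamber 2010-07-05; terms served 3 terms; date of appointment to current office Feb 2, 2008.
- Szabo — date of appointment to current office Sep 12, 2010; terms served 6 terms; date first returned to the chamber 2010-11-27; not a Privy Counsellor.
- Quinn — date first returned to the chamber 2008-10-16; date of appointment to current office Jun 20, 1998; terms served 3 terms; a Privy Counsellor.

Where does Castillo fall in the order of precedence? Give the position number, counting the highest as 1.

7

By date first returned to the chamber (earlier first): Ibarra (1999-01-19); then Nakamura (2007-03-19); then Varga (2007-05-19); then Quinn (2008-10-16); then Ruiz (2010-07-05); then Szabo (2010-11-27); then Castillo and Halvorsen (both 2010-12-11).
Castillo and Halvorsen are each a Privy Counsellor, so the next rule applies.
Castillo and Halvorsen both have terms served 7 terms, so the next rule applies.
Among Castillo and Halvorsen, alphabetically by surname: Castillo before Halvorsen.
Order: Ibarra, Nakamura, Varga, Quinn, Ruiz, Szabo, Castillo, Halvorsen. So position 7.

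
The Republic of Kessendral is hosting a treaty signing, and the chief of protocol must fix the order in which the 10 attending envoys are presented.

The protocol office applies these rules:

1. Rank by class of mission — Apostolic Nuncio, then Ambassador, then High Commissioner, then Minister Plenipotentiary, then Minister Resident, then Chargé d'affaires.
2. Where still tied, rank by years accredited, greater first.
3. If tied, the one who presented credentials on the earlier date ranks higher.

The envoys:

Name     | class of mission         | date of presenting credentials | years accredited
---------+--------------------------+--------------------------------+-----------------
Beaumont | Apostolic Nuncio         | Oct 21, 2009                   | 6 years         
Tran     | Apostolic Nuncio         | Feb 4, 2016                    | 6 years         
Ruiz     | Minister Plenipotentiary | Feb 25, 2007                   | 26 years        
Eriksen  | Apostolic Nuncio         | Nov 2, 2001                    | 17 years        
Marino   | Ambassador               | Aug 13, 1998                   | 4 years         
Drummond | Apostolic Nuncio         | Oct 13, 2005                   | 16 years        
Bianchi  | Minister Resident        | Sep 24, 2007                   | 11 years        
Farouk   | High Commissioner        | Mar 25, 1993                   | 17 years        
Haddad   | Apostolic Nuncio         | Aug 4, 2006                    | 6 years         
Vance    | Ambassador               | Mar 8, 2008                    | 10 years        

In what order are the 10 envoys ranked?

By class of mission: Eriksen, Drummond, Haddad, Beaumont and Tran (Apostolic Nuncio); then Vance and Marino (Ambassador); then Farouk (High Commissioner); then Ruiz (Minister Plenipotentiary); then Bianchi (Minister Resident).
Among Eriksen, Drummond, Haddad, Beaumont and Tran, by years accredited (higher first): Eriksen (17 years) before Drummond (16 years) before Haddad, Beaumont and Tran (6 years).
Among Haddad, Beaumont and Tran, by date of presenting credentials (earlier first): Haddad (Aug 4, 2006) before Beaumont (Oct 21, 2009) before Tran (Feb 4, 2016).
Among Vance and Marino, by years accredited (higher first): Vance (10 years) before Marino (4 years).
Full order: Eriksen, Drummond, Haddad, Beaumont, Tran, Vance, Marino, Farouk, Ruiz, Bianchi.

Eriksen, Drummond, Haddad, Beaumont, Tran, Vance, Marino, Farouk, Ruiz, Bianchi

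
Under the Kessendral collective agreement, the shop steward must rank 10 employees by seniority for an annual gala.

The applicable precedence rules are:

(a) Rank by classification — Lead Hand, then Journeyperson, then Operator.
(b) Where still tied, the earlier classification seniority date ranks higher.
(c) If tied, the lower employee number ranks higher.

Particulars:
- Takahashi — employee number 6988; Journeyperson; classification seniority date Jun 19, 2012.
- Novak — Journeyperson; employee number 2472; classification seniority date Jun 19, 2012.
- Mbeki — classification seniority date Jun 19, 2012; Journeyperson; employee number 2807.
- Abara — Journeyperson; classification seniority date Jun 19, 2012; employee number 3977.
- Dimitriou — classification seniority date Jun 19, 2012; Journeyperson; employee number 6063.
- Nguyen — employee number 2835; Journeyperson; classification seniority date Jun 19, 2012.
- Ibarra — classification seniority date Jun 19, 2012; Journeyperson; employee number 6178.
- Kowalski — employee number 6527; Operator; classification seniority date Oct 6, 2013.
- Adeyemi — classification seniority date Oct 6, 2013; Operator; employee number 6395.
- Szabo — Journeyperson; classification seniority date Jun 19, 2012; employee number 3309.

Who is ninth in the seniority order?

By classification: Novak, Mbeki, Nguyen, Szabo, Abara, Dimitriou, Ibarra and Takahashi (Journeyperson); then Adeyemi and Kowalski (Operator).
Novak, Mbeki, Nguyen, Szabo, Abara, Dimitriou, Ibarra and Takahashi all have classification seniority date Jun 19, 2012, so the next rule applies.
Among Novak, Mbeki, Nguyen, Szabo, Abara, Dimitriou, Ibarra and Takahashi, by employee number (lower first): Novak (2472) before Mbeki (2807) before Nguyen (2835) before Szabo (3309) before Abara (3977) before Dimitriou (6063) before Ibarra (6178) before Takahashi (6988).
Adeyemi and Kowalski both have classification seniority date Oct 6, 2013, so the next rule applies.
Among Adeyemi and Kowalski, by employee number (lower first): Adeyemi (6395) before Kowalski (6527).
Order: Novak, Mbeki, Nguyen, Szabo, Abara, Dimitriou, Ibarra, Takahashi, Adeyemi, Kowalski.

Adeyemi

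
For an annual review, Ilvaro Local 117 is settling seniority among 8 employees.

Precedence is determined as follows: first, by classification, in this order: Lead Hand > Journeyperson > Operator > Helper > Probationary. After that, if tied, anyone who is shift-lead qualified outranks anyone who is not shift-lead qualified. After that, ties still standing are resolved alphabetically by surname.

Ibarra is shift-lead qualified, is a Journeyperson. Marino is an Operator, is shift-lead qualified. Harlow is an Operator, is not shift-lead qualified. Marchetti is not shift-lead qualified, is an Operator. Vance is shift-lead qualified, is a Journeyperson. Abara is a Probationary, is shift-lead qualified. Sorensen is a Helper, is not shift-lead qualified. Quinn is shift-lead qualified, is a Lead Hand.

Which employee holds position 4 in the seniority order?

By classification: Quinn (Lead Hand); then Ibarra and Vance (Journeyperson); then Marino, Harlow and Marchetti (Operator); then Sorensen (Helper); then Abara (Probationary).
Ibarra and Vance are each shift-lead qualified, so the next rule applies.
Among Ibarra and Vance, alphabetically by surname: Ibarra before Vance.
Among Marino, Harlow and Marchetti, shift-lead qualified before not shift-lead qualified: Marino (shift-lead qualified) before Harlow and Marchetti (not shift-lead qualified).
Among Harlow and Marchetti, alphabetically by surname: Harlow before Marchetti.
Order: Quinn, Ibarra, Vance, Marino, Harlow, Marchetti, Sorensen, Abara.

Marino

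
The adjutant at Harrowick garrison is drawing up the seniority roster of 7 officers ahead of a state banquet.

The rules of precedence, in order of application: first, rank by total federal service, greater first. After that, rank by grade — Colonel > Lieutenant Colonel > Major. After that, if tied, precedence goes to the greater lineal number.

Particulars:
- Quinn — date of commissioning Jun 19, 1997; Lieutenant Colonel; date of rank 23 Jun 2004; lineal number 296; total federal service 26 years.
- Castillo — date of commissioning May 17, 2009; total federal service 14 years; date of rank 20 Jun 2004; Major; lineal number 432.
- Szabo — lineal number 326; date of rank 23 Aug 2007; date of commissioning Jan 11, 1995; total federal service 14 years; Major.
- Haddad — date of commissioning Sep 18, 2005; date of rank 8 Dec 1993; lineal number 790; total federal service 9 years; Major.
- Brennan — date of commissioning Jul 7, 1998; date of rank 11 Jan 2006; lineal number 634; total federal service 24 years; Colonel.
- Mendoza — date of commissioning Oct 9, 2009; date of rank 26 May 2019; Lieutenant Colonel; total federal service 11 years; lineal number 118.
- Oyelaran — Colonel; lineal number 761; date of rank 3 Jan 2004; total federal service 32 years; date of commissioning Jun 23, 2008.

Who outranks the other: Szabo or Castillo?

Castillo

By total federal service (higher first): Oyelaran (32 years); then Quinn (26 years); then Brennan (24 years); then Castillo and Szabo (both 14 years); then Mendoza (11 years); then Haddad (9 years).
Castillo and Szabo are each Major, so the next rule applies.
Among Castillo and Szabo, by lineal number (higher first): Castillo (432) before Szabo (326).
So Castillo takes precedence.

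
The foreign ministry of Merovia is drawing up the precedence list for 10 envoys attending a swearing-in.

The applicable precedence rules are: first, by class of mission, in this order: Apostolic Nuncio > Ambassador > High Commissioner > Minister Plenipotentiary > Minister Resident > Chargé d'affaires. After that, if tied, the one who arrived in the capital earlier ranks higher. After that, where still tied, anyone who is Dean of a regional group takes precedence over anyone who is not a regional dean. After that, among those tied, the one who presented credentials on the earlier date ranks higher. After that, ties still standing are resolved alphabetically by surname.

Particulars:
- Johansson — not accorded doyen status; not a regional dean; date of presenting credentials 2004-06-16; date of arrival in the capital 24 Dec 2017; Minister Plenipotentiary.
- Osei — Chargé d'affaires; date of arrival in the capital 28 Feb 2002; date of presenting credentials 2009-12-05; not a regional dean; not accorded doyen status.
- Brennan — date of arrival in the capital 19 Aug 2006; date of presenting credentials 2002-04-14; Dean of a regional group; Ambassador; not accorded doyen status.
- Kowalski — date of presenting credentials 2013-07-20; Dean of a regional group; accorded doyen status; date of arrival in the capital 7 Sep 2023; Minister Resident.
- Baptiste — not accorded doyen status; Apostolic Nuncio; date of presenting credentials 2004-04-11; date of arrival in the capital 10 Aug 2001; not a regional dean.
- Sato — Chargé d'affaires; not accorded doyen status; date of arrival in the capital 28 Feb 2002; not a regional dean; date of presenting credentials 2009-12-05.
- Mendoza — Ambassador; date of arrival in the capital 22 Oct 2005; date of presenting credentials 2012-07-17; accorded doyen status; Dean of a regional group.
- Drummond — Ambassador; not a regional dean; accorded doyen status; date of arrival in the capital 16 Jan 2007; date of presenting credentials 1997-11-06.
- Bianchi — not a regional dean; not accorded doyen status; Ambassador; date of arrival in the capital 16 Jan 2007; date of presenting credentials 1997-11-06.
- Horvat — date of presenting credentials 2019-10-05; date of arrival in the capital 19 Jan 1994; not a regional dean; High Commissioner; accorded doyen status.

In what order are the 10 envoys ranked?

By class of mission: Baptiste (Apostolic Nuncio); then Mendoza, Brennan, Bianchi and Drummond (Ambassador); then Horvat (High Commissioner); then Johansson (Minister Plenipotentiary); then Kowalski (Minister Resident); then Osei and Sato (Chargé d'affaires).
Among Mendoza, Brennan, Bianchi and Drummond, by date of arrival in the capital (earlier first): Mendoza (22 Oct 2005) before Brennan (19 Aug 2006) before Bianchi and Drummond (16 Jan 2007).
Bianchi and Drummond are each not a regional dean, so the next rule applies.
Bianchi and Drummond both have date of presenting credentials 1997-11-06, so the next rule applies.
Among Bianchi and Drummond, alphabetically by surname: Bianchi before Drummond.
Osei and Sato both have date of arrival in the capital 28 Feb 2002, so the next rule applies.
Osei and Sato are each not a regional dean, so the next rule applies.
Osei and Sato both have date of presenting credentials 2009-12-05, so the next rule applies.
Among Osei and Sato, alphabetically by surname: Osei before Sato.
Full order: Baptiste, Mendoza, Brennan, Bianchi, Drummond, Horvat, Johansson, Kowalski, Osei, Sato.

Baptiste, Mendoza, Brennan, Bianchi, Drummond, Horvat, Johansson, Kowalski, Osei, Sato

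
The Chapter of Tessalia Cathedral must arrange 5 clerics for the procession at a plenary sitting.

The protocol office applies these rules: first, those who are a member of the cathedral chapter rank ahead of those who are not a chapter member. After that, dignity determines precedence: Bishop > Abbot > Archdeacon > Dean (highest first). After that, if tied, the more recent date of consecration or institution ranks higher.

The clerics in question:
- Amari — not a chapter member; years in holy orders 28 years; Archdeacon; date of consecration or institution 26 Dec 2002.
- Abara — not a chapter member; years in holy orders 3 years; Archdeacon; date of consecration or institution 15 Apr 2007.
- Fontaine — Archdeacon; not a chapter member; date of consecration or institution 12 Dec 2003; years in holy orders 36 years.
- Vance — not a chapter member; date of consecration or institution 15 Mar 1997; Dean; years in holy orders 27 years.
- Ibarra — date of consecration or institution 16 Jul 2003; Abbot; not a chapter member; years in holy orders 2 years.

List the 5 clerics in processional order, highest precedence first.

By the first rule: Ibarra, Abara, Fontaine, Amari and Vance (each not a chapter member).
Among Ibarra, Abara, Fontaine, Amari and Vance, by dignity: Ibarra (Abbot) before Abara, Fontaine and Amari (Archdeacon) before Vance (Dean).
Among Abara, Fontaine and Amari, by date of consecration or institution (later first): Abara (15 Apr 2007) before Fontaine (12 Dec 2003) before Amari (26 Dec 2002).
Full order: Ibarra, Abara, Fontaine, Amari, Vance.

Ibarra, Abara, Fontaine, Amari, Vance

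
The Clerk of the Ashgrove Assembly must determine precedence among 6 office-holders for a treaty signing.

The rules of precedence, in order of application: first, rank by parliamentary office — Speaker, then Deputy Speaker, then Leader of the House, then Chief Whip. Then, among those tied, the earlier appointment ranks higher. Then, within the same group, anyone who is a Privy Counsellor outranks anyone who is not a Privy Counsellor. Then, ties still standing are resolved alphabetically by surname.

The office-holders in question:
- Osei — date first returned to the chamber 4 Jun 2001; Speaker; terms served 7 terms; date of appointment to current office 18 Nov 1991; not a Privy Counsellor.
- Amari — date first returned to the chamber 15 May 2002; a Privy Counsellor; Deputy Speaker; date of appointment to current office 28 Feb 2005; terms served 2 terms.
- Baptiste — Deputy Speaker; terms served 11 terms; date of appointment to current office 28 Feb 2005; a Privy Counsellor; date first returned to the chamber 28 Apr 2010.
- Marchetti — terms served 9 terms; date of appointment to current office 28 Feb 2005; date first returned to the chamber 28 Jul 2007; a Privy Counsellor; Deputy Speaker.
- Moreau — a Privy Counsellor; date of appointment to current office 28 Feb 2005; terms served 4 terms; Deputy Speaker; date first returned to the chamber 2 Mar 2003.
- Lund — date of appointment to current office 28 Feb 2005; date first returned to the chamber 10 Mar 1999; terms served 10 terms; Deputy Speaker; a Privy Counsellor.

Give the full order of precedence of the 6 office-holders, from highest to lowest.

Osei, Amari, Baptiste, Lund, Marchetti, Moreau

By parliamentary office: Osei (Speaker); then Amari, Baptiste, Lund, Marchetti and Moreau (Deputy Speaker).
Amari, Baptiste, Lund, Marchetti and Moreau all have date of appointment to current office 28 Feb 2005, so the next rule applies.
Amari, Baptiste, Lund, Marchetti and Moreau are each a Privy Counsellor, so the next rule applies.
Among Amari, Baptiste, Lund, Marchetti and Moreau, alphabetically by surname: Amari before Baptiste before Lund before Marchetti before Moreau.
Full order: Osei, Amari, Baptiste, Lund, Marchetti, Moreau.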